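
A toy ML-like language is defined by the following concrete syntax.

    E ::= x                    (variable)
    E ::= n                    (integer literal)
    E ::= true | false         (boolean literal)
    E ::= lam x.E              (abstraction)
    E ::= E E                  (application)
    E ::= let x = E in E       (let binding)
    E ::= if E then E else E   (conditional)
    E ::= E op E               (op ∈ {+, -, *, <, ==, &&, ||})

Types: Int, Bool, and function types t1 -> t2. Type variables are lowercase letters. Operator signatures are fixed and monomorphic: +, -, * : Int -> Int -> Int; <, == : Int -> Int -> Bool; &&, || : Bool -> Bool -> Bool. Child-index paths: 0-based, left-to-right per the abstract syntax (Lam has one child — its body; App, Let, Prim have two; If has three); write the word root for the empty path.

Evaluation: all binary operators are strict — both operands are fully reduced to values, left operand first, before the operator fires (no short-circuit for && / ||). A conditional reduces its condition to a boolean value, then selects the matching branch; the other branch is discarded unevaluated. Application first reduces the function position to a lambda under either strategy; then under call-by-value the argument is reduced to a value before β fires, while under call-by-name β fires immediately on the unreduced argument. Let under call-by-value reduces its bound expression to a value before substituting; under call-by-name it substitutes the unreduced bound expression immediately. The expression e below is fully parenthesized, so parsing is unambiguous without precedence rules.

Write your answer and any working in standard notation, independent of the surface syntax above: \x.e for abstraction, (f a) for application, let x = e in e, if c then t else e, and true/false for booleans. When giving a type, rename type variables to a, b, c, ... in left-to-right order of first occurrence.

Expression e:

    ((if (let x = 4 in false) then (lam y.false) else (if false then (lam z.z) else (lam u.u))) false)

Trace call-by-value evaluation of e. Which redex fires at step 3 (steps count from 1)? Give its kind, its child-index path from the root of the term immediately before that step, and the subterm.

Answer: if at 0 : (if false then (\z.z) else (\u.u))

Working:
step 0: ((if (let x = 4 in false) then (\y.false) else (if false then (\z.z) else (\u.u))) false)
step 1: [let@0.0] ((if false then (\y.false) else (if false then (\z.z) else (\u.u))) false)
step 2: [if@0] ((if false then (\z.z) else (\u.u)) false)
step 3: [if@0] ((\u.u) false)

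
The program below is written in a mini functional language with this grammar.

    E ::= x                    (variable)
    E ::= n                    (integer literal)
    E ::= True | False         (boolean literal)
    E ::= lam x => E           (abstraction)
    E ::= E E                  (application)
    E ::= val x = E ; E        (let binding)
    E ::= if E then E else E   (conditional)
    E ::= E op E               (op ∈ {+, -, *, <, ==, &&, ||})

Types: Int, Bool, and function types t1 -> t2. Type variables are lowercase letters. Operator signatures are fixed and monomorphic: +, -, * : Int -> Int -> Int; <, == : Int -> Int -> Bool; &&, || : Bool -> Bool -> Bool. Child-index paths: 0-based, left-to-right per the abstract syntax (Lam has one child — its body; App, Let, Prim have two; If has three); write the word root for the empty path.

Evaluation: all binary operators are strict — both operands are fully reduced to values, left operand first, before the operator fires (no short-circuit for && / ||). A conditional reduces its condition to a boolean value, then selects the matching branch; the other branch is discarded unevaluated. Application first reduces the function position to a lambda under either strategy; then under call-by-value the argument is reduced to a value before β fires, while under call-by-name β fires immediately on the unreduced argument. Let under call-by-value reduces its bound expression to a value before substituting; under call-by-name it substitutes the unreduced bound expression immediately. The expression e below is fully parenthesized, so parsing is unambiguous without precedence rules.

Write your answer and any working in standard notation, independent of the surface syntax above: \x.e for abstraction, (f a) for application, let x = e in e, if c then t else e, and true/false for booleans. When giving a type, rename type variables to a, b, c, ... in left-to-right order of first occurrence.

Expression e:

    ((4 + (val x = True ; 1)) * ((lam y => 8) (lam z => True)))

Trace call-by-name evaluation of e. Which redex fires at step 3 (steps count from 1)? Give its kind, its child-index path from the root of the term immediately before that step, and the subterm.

Answer: beta at 1 : ((\y.8) (\z.true))

Trace:
step 0: ((4 + (let x = true in 1)) * ((\y.8) (\z.true)))
step 1: [let@0.1] ((4 + 1) * ((\y.8) (\z.true)))
step 2: [delta@0] (5 * ((\y.8) (\z.true)))
step 3: [beta@1] (5 * 8)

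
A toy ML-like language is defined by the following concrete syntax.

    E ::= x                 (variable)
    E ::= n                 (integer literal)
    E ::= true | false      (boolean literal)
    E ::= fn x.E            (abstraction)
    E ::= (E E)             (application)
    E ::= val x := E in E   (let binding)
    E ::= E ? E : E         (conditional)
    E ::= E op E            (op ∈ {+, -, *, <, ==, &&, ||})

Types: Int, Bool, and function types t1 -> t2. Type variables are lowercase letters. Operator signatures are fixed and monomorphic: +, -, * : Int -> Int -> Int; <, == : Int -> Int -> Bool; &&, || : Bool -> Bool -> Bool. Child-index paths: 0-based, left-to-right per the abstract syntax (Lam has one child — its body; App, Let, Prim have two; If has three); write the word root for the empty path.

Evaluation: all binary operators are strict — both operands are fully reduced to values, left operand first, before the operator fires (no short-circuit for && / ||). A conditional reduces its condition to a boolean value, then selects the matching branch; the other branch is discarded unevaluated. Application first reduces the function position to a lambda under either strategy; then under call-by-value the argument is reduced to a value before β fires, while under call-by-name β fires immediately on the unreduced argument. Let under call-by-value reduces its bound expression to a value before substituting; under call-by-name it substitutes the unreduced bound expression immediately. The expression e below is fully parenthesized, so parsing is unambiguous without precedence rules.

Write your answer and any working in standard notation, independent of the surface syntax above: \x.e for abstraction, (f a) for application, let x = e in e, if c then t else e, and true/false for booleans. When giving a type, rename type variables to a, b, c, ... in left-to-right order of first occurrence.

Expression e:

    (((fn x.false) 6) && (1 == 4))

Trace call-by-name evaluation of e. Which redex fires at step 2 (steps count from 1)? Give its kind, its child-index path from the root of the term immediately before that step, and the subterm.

Working:
step 0: (((\x.false) 6) && (1 == 4))
step 1: [beta@0] (false && (1 == 4))
step 2: [delta@1] (false && false)

Answer: delta at 1 : (1 == 4)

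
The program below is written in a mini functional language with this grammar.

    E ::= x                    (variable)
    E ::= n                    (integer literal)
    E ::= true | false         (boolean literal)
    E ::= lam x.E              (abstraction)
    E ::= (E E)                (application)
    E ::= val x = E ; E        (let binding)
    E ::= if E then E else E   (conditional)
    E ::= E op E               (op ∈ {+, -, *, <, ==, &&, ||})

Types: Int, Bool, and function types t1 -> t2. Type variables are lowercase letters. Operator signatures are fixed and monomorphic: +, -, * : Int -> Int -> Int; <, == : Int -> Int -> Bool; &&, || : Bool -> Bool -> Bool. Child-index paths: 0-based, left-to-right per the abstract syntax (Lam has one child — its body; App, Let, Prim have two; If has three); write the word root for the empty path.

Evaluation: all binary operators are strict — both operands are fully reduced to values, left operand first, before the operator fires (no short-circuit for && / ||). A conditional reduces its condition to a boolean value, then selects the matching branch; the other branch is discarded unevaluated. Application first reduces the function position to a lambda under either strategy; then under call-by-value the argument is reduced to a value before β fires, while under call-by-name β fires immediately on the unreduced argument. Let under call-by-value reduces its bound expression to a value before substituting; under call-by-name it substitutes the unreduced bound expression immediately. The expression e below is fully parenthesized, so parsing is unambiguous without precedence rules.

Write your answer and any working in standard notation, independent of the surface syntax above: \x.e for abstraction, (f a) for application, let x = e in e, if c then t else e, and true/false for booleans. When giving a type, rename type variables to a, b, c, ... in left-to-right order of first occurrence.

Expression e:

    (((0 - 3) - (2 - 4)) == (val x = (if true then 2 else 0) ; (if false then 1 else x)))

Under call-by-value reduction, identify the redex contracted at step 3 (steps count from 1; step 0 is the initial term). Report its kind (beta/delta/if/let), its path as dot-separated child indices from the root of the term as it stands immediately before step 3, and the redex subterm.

Answer: delta at 0 : (-3 - -2)

Trace:
step 0: (((0 - 3) - (2 - 4)) == (let x = (if true then 2 else 0) in (if false then 1 else x)))
step 1: [delta@0.0] ((-3 - (2 - 4)) == (let x = (if true then 2 else 0) in (if false then 1 else x)))
step 2: [delta@0.1] ((-3 - -2) == (let x = (if true then 2 else 0) in (if false then 1 else x)))
step 3: [delta@0] (-1 == (let x = (if true then 2 else 0) in (if false then 1 else x)))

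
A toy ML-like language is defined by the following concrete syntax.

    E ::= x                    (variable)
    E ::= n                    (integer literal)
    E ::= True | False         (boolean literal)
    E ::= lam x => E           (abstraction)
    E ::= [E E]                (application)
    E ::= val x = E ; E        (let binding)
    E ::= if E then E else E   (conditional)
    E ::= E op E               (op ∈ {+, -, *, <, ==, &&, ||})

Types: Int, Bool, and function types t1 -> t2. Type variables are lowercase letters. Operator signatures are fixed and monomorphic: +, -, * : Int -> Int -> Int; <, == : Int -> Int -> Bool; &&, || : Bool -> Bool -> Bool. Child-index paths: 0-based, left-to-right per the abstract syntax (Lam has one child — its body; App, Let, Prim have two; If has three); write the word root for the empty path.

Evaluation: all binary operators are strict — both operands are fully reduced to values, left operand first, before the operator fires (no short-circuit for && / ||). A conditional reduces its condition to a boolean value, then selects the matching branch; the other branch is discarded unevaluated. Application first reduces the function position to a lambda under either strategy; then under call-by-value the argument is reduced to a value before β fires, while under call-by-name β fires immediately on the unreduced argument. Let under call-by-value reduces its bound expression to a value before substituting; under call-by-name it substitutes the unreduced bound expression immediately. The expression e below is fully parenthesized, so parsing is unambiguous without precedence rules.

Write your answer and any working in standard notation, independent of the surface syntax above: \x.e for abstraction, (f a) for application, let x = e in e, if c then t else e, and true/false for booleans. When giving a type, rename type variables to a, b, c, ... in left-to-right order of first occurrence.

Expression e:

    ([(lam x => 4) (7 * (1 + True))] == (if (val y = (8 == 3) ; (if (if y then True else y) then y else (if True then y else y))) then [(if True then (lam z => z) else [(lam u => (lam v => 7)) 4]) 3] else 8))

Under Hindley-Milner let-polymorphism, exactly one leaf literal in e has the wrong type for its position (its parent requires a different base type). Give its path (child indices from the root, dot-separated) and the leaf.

Answer: 0.1.1.1 : true

Working:
\x._ : a -> Int
  unify Int ~ Int
  unify Int ~ Int
  unify Bool ~ Int
  FAIL: mismatch Bool ~ Int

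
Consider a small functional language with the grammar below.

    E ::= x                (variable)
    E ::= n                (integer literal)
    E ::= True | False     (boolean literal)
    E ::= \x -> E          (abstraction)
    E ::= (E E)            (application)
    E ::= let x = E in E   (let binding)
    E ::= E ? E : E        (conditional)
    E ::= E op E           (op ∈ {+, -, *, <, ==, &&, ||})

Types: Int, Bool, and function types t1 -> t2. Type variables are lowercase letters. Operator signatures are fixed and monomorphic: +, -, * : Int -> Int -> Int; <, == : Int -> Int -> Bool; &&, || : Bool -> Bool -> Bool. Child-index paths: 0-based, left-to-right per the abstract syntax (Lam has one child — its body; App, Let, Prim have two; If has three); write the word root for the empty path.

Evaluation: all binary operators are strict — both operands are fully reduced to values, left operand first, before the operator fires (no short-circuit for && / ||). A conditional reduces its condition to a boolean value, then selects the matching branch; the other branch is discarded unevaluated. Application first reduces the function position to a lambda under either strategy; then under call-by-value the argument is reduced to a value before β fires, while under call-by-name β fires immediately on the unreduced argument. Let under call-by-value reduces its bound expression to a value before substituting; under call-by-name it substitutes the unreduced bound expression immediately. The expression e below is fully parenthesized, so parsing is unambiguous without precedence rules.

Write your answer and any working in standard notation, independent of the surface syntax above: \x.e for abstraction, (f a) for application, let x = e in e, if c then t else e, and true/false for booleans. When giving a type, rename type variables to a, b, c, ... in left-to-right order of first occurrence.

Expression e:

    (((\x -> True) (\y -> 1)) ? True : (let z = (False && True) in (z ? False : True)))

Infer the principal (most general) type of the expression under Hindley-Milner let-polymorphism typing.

Trace:
\x._ : a -> Bool
\y._ : b -> Int
  unify a -> Bool ~ (b -> Int) -> c
  unify a ~ b -> Int
  unify Bool ~ c
_ _ : Bool
  unify Bool ~ Bool
  unify Bool ~ Bool
  unify Bool ~ Bool
let z : Bool
z : Bool
  unify Bool ~ Bool
  unify Bool ~ Bool
  unify Bool ~ Bool

Answer: Bool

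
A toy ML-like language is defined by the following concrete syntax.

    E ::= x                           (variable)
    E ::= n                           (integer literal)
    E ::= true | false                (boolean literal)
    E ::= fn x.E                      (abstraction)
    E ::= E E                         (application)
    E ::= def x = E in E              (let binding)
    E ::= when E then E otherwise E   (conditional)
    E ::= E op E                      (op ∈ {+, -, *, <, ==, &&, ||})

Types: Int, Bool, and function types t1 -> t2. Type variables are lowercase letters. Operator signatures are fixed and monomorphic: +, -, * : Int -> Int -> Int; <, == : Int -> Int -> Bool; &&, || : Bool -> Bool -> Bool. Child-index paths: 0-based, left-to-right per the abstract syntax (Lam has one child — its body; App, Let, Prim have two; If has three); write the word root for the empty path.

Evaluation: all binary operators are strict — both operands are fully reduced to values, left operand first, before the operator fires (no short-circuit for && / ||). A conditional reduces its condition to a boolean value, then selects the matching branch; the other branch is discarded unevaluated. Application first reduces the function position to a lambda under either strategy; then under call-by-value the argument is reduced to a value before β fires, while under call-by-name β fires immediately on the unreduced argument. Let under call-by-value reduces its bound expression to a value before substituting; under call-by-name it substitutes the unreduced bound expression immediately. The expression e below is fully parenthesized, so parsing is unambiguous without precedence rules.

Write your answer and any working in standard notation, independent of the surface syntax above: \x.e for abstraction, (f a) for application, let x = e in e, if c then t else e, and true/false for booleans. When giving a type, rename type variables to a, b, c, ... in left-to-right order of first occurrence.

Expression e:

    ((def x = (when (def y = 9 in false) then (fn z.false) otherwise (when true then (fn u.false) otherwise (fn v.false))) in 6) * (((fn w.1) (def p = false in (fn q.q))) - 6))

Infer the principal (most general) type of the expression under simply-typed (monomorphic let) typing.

Working:
let y : Int
  unify Bool ~ Bool
\z._ : a -> Bool
  unify Bool ~ Bool
\u._ : b -> Bool
\v._ : c -> Bool
  unify b -> Bool ~ c -> Bool
  unify b ~ c
  unify Bool ~ Bool
  unify a -> Bool ~ c -> Bool
  unify a ~ c
  unify Bool ~ Bool
let x : c -> Bool
  unify Int ~ Int
\w._ : d -> Int
let p : Bool
q : e
\q._ : e -> e
  unify d -> Int ~ (e -> e) -> f
  unify d ~ e -> e
  unify Int ~ f
_ _ : Int
  unify Int ~ Int
  unify Int ~ Int
  unify Int ~ Int

Answer: Int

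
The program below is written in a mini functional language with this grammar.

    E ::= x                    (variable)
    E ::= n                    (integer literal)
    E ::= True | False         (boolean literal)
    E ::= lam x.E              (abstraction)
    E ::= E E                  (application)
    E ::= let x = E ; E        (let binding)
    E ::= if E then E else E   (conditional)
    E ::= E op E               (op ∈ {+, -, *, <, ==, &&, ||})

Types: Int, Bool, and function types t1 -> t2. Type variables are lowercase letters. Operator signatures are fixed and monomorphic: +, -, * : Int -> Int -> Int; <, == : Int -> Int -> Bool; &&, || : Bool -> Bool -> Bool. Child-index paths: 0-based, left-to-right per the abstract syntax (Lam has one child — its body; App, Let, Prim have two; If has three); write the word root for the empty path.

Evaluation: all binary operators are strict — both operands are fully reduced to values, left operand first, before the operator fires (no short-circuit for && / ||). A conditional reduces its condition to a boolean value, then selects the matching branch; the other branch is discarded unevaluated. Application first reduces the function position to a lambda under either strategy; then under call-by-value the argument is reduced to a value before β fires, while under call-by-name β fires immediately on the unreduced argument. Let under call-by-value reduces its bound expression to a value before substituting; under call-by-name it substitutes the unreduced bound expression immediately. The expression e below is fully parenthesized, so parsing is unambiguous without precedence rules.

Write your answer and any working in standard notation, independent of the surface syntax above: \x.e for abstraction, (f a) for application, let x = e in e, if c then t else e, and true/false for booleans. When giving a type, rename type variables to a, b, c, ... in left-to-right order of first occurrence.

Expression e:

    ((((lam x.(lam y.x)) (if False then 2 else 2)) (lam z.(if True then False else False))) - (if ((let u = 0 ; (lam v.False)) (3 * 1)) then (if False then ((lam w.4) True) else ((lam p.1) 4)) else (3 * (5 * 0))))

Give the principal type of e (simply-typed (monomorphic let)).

Trace:
x : a
\y._ : b -> a
\x._ : a -> b -> a
  unify Bool ~ Bool
  unify Int ~ Int
  unify a -> b -> a ~ Int -> c
  unify a ~ Int
  unify b -> Int ~ c
_ _ : b -> Int
  unify Bool ~ Bool
  unify Bool ~ Bool
\z._ : d -> Bool
  unify b -> Int ~ (d -> Bool) -> e
  unify b ~ d -> Bool
  unify Int ~ e
_ _ : Int
  unify Int ~ Int
let u : Int
\v._ : f -> Bool
  unify Int ~ Int
  unify Int ~ Int
  unify f -> Bool ~ Int -> g
  unify f ~ Int
  unify Bool ~ g
_ _ : Bool
  unify Bool ~ Bool
  unify Bool ~ Bool
\w._ : h -> Int
  unify h -> Int ~ Bool -> i
  unify h ~ Bool
  unify Int ~ i
_ _ : Int
\p._ : j -> Int
  unify j -> Int ~ Int -> k
  unify j ~ Int
  unify Int ~ k
_ _ : Int
  unify Int ~ Int
  unify Int ~ Int
  unify Int ~ Int
  unify Int ~ Int
  unify Int ~ Int
  unify Int ~ Int
  unify Int ~ Int

Answer: Int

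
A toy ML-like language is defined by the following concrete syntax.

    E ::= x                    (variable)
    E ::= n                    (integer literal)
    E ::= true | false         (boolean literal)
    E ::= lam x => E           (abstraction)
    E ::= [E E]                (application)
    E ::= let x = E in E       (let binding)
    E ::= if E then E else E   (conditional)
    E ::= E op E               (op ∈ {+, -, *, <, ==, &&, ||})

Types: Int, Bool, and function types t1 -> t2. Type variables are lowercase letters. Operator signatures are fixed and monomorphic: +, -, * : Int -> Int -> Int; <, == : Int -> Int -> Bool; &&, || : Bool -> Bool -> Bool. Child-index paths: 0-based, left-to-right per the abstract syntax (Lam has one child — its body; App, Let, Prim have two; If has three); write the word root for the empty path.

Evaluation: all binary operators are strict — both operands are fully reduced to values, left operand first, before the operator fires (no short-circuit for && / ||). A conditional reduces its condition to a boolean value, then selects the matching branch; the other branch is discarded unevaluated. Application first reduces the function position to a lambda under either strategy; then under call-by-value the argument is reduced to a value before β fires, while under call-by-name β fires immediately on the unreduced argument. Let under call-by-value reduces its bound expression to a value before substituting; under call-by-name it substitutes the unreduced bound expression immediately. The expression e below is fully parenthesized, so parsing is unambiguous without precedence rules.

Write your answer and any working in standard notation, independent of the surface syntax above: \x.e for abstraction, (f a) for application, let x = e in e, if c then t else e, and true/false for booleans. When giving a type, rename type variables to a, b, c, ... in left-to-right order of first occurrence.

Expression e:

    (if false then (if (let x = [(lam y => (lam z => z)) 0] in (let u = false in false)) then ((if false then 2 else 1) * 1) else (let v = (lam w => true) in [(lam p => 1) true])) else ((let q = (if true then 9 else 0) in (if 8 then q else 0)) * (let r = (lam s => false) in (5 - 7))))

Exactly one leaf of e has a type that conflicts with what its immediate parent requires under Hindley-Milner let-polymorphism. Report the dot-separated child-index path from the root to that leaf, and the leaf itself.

Answer: 2.0.1.0 : 8

Trace:
  unify Bool ~ Bool
z : b
\z._ : b -> b
\y._ : a -> b -> b
  unify a -> b -> b ~ Int -> c
  unify a ~ Int
  unify b -> b ~ c
_ _ : b -> b
let x : forall. b -> b
let u : Bool
  unify Bool ~ Bool
  unify Bool ~ Bool
  unify Int ~ Int
  unify Int ~ Int
  unify Int ~ Int
\w._ : d -> Bool
let v : forall. d -> Bool
\p._ : e -> Int
  unify e -> Int ~ Bool -> f
  unify e ~ Bool
  unify Int ~ f
_ _ : Int
  unify Int ~ Int
  unify Bool ~ Bool
  unify Int ~ Int
let q : Int
  unify Int ~ Bool
  FAIL: mismatch Int ~ Bool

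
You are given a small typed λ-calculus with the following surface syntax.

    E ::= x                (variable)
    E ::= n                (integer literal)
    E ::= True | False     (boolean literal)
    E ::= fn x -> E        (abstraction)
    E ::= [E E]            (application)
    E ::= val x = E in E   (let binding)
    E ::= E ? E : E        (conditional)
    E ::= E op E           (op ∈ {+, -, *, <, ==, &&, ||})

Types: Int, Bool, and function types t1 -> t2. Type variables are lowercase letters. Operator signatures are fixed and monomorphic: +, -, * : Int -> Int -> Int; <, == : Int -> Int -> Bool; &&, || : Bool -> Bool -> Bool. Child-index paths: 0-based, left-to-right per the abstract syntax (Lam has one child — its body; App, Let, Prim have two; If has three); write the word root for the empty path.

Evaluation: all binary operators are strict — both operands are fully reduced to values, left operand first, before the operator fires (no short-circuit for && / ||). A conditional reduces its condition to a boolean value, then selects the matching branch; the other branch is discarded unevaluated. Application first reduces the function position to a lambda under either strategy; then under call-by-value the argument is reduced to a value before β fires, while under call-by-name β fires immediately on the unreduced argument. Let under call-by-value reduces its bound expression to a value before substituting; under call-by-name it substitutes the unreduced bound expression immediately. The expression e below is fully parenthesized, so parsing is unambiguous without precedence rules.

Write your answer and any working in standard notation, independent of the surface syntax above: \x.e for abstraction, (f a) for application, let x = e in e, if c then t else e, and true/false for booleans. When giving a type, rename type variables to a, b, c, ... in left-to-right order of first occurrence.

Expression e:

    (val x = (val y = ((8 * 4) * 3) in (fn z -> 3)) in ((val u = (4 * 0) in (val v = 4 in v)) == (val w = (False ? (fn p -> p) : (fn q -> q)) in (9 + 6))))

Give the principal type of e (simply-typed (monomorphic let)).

Answer: Bool

Working:
  unify Int ~ Int
  unify Int ~ Int
  unify Int ~ Int
  unify Int ~ Int
let y : Int
\z._ : a -> Int
let x : a -> Int
  unify Int ~ Int
  unify Int ~ Int
let u : Int
let v : Int
v : Int
  unify Int ~ Int
  unify Bool ~ Bool
p : b
\p._ : b -> b
q : c
\q._ : c -> c
  unify b -> b ~ c -> c
  unify b ~ c
  unify c ~ c
let w : c -> c
  unify Int ~ Int
  unify Int ~ Int
  unify Int ~ Int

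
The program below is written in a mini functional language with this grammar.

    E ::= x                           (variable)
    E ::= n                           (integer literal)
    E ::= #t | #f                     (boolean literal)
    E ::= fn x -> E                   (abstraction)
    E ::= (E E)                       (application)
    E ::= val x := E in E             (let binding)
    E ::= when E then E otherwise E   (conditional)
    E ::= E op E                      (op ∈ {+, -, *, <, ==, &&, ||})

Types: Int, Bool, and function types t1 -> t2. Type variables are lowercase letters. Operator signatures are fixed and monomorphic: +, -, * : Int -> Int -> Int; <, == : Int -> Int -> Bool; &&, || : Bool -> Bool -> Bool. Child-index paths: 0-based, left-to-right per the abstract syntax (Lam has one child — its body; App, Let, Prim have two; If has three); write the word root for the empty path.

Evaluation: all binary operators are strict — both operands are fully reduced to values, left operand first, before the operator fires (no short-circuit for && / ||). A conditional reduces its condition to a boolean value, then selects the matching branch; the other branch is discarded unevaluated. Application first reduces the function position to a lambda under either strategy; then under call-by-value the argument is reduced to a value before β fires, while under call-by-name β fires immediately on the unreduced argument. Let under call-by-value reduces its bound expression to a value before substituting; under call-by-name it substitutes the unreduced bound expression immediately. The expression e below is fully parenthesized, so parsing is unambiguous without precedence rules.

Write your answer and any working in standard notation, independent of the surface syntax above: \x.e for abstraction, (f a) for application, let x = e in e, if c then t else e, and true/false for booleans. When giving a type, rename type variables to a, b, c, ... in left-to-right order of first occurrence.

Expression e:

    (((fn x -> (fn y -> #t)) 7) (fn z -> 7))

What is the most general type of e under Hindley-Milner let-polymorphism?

Answer: Bool

Working:
\y._ : b -> Bool
\x._ : a -> b -> Bool
  unify a -> b -> Bool ~ Int -> c
  unify a ~ Int
  unify b -> Bool ~ c
_ _ : b -> Bool
\z._ : d -> Int
  unify b -> Bool ~ (d -> Int) -> e
  unify b ~ d -> Int
  unify Bool ~ e
_ _ : Bool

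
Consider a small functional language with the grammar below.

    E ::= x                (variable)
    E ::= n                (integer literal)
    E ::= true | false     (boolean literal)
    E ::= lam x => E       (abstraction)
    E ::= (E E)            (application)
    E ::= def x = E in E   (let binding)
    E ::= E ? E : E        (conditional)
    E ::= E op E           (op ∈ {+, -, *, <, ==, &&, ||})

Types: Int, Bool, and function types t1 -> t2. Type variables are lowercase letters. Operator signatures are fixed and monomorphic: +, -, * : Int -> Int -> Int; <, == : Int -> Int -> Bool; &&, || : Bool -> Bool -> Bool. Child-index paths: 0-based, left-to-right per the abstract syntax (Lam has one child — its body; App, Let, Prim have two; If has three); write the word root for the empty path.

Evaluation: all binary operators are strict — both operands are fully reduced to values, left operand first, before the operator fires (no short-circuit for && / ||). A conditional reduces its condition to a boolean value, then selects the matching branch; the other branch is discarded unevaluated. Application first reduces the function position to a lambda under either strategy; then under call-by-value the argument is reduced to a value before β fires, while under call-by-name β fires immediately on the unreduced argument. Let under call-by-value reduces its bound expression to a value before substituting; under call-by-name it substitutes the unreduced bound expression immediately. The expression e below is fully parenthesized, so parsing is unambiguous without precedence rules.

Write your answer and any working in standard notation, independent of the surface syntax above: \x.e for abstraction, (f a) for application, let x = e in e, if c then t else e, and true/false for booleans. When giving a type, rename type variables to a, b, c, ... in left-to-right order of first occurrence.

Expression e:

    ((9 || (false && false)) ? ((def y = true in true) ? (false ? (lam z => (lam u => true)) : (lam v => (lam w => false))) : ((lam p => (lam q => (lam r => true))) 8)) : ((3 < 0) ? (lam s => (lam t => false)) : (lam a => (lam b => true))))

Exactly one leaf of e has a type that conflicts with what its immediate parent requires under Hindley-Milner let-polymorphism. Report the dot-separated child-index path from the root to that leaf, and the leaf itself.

Trace:
  unify Int ~ Bool
  FAIL: mismatch Int ~ Bool

Answer: 0.0 : 9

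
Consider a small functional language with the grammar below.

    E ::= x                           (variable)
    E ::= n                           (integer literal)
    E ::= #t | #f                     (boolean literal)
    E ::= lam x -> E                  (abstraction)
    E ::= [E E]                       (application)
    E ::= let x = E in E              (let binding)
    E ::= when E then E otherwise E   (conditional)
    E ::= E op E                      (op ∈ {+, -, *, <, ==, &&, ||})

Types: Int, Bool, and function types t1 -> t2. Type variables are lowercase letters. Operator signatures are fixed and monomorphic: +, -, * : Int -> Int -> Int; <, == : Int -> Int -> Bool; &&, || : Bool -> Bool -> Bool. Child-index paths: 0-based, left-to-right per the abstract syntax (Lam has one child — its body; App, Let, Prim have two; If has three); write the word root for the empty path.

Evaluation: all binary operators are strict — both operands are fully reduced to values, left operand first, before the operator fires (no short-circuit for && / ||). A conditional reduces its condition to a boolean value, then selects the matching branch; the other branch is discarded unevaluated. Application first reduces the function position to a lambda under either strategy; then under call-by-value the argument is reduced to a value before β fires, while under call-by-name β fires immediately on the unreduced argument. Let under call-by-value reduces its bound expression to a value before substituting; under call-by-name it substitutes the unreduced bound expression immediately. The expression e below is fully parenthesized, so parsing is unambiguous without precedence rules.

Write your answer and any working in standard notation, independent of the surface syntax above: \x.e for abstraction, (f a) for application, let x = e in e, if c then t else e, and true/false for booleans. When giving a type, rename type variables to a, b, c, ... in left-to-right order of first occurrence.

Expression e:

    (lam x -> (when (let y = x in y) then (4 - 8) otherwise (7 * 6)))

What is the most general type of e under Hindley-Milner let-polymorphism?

Working:
x : a
let y : a
y : a
  unify a ~ Bool
  unify Int ~ Int
  unify Int ~ Int
  unify Int ~ Int
  unify Int ~ Int
  unify Int ~ Int
\x._ : Bool -> Int

Answer: Bool -> Int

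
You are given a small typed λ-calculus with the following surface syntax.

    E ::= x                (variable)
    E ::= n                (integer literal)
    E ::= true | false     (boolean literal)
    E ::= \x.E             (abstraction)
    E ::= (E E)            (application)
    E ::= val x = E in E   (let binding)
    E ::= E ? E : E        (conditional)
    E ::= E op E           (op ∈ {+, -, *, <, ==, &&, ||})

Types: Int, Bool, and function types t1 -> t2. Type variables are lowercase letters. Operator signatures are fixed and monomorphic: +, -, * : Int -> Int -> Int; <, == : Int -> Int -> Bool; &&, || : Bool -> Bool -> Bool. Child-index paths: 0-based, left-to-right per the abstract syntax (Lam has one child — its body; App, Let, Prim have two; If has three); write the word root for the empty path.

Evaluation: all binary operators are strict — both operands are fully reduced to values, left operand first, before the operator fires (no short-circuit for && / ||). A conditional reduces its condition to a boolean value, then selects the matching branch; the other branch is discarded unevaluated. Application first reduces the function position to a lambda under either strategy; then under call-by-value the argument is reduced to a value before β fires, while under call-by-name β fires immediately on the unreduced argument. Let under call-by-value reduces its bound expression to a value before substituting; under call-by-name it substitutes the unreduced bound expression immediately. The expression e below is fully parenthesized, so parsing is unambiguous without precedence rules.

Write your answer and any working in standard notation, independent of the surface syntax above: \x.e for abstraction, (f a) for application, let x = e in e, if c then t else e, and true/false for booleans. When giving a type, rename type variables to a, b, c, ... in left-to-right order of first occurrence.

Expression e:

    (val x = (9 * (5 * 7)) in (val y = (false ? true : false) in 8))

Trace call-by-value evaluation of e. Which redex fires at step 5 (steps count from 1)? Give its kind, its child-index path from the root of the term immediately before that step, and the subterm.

Answer: let at root : (let y = false in 8)

Working:
step 0: (let x = (9 * (5 * 7)) in (let y = (if false then true else false) in 8))
step 1: [delta@0.1] (let x = (9 * 35) in (let y = (if false then true else false) in 8))
step 2: [delta@0] (let x = 315 in (let y = (if false then true else false) in 8))
step 3: [let@root] (let y = (if false then true else false) in 8)
step 4: [if@0] (let y = false in 8)
step 5: [let@root] 8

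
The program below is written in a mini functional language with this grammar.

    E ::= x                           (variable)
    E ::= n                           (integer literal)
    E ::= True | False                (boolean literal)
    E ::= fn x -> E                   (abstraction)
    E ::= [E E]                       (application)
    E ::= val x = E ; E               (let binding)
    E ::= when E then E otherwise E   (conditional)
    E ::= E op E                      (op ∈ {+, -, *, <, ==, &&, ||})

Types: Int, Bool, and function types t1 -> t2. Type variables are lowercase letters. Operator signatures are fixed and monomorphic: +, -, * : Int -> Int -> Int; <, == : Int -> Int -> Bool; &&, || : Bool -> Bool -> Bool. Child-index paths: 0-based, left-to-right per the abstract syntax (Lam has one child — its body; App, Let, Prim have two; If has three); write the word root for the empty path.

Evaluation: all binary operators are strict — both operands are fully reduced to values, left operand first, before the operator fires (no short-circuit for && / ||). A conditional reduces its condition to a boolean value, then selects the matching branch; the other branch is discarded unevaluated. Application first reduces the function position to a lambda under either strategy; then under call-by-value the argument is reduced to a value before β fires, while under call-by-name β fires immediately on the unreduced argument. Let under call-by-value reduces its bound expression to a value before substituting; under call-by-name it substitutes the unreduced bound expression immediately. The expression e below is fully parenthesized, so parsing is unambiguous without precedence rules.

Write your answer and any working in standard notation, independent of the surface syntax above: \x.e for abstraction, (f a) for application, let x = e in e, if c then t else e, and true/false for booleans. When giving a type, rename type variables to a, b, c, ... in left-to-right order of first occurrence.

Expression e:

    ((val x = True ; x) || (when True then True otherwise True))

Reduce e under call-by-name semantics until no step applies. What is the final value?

Working:
step 0: ((let x = true in x) || (if true then true else true))
step 1: [let@0] (true || (if true then true else true))
step 2: [if@1] (true || true)
step 3: [delta@root] true

Answer: true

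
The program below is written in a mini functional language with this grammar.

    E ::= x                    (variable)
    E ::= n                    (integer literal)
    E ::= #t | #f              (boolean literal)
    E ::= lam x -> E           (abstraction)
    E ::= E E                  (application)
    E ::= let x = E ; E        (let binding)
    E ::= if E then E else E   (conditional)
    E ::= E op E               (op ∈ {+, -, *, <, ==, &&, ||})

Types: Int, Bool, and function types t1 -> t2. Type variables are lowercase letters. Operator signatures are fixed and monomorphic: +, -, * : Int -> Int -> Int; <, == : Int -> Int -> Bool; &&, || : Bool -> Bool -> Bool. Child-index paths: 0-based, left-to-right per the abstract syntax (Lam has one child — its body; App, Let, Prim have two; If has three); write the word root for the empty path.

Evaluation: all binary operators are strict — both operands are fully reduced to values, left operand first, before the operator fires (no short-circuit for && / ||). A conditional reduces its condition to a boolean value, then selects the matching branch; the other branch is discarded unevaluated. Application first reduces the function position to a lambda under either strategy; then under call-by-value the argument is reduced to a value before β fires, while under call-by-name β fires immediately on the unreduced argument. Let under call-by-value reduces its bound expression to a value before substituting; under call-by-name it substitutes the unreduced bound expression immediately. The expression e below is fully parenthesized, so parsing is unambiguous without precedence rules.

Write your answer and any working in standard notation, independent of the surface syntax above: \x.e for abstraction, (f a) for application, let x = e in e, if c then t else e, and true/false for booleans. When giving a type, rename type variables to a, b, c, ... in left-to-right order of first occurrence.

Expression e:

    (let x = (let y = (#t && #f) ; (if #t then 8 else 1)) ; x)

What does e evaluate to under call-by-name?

Answer: 8

Trace:
step 0: (let x = (let y = (true && false) in (if true then 8 else 1)) in x)
step 1: [let@root] (let y = (true && false) in (if true then 8 else 1))
step 2: [let@root] (if true then 8 else 1)
step 3: [if@root] 8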